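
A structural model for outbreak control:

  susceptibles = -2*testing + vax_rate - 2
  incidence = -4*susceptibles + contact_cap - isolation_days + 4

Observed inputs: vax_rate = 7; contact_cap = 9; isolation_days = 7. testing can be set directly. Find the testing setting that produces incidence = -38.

testing = -3

Substituting into the susceptibles equation gives susceptibles = -2*testing + 5.
So incidence = 8*testing - 14.
Solve 8*testing - 14 = -38: testing = (-38 + 14) / 8 = -3.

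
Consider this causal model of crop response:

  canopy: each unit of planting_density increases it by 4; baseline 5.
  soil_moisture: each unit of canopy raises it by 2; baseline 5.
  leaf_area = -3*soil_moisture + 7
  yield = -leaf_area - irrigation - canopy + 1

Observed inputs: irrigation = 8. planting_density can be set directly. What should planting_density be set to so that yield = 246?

planting_density = 11

Substituting into the soil_moisture equation gives soil_moisture = 8*planting_density + 15.
leaf_area becomes -24*planting_density - 38.
So yield = 20*planting_density + 26.
Solve 20*planting_density + 26 = 246: planting_density = (246 - 26) / 20 = 11.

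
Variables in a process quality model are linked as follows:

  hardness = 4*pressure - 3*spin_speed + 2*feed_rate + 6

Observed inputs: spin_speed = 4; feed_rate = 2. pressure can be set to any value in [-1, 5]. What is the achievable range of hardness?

Substituting into the hardness equation gives hardness = 4*pressure - 2.
Linear in pressure, so extremes are at the endpoints: pressure = -1 gives hardness = -6; pressure = 5 gives hardness = 18.

-6 to 18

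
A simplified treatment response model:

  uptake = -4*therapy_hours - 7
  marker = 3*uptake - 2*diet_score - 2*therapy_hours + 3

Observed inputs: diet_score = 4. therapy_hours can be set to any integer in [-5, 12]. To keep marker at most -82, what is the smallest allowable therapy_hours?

therapy_hours = 4

Substituting into the marker equation gives marker = -14*therapy_hours - 26.
Require -14*therapy_hours - 26 ≤ -82, so therapy_hours ≥ 4.
The smallest integer in [-5, 12] satisfying this is 4.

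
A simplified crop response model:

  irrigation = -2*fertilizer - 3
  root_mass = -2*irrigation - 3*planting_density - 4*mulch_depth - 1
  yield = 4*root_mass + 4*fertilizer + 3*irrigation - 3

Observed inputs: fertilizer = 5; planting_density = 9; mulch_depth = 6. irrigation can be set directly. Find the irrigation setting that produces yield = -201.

irrigation = 2

Intervening on irrigation fixes its value directly, overriding its dependence on fertilizer.
Substituting into the root_mass equation gives root_mass = -2*irrigation - 52.
yield becomes -5*irrigation - 191.
Solve -5*irrigation - 191 = -201: irrigation = (-201 + 191) / -5 = 2.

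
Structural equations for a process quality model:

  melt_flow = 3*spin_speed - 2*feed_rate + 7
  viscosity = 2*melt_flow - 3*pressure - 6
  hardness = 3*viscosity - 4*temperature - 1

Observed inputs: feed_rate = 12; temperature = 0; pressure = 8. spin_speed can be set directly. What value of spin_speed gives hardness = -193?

spin_speed = 0

Substituting into the melt_flow equation gives melt_flow = 3*spin_speed - 17.
So viscosity = 6*spin_speed - 64.
This gives hardness = 18*spin_speed - 193.
Solve 18*spin_speed - 193 = -193: spin_speed = (-193 + 193) / 18 = 0.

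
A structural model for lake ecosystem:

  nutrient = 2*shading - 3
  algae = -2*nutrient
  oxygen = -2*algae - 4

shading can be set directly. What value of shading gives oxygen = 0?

Substituting into the algae equation gives algae = -4*shading + 6.
Substituting into the oxygen equation gives oxygen = 8*shading - 16.
Solve 8*shading - 16 = 0: shading = (0 + 16) / 8 = 2.

shading = 2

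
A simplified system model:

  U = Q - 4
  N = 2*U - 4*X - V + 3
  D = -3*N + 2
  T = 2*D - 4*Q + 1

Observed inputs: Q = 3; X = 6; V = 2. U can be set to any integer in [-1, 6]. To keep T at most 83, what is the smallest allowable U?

Intervening on U fixes its value directly, overriding its dependence on Q.
Substituting into the N equation gives N = 2*U - 23.
So D = -6*U + 71.
Substituting into the T equation gives T = -12*U + 131.
Require -12*U + 131 ≤ 83, so U ≥ 4.
The smallest integer in [-1, 6] satisfying this is 4.

U = 4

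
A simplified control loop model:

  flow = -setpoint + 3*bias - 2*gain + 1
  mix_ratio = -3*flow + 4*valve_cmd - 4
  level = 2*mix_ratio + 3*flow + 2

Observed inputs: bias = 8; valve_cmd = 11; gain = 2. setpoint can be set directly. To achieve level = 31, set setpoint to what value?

Substituting into the flow equation gives flow = -setpoint + 21.
This gives mix_ratio = 3*setpoint - 23.
level becomes 3*setpoint + 19.
Solve 3*setpoint + 19 = 31: setpoint = (31 - 19) / 3 = 4.

setpoint = 4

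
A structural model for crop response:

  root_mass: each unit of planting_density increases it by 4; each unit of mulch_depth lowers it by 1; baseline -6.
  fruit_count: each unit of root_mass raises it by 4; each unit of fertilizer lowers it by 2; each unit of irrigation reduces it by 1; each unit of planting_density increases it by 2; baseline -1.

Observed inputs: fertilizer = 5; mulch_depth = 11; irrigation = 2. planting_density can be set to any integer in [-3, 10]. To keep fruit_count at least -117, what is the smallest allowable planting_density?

planting_density = -2

Substituting into the root_mass equation gives root_mass = 4*planting_density - 17.
fruit_count becomes 18*planting_density - 81.
Require 18*planting_density - 81 ≥ -117, so planting_density ≥ -2.
The smallest integer in [-3, 10] satisfying this is -2.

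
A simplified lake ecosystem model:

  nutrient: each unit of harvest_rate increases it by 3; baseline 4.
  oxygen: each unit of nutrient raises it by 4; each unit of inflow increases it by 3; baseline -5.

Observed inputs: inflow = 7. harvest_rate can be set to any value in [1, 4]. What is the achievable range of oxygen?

Substituting into the oxygen equation gives oxygen = 12*harvest_rate + 32.
Linear in harvest_rate, so extremes are at the endpoints: harvest_rate = 1 gives oxygen = 44; harvest_rate = 4 gives oxygen = 80.

44 to 80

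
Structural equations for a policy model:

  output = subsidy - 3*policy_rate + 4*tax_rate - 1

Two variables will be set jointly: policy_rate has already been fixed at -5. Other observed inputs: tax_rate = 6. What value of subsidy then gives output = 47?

subsidy = 9

With policy_rate held at -5:
Substituting into the output equation gives output = subsidy + 38.
Solve subsidy + 38 = 47: subsidy = (47 - 38) / 1 = 9.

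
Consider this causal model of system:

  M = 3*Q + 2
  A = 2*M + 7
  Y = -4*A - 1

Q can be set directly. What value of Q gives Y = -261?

Q = 9

Substituting into the A equation gives A = 6*Q + 11.
Y becomes -24*Q - 45.
Solve -24*Q - 45 = -261: Q = (-261 + 45) / -24 = 9.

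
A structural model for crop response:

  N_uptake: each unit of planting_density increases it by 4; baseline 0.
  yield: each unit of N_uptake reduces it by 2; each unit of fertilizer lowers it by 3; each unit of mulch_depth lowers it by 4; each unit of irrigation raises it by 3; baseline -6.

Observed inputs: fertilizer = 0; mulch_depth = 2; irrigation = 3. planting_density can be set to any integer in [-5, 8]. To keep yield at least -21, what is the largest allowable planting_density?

Substituting into the yield equation gives yield = -8*planting_density - 5.
Require -8*planting_density - 5 ≥ -21, so planting_density ≤ 2.
The largest integer in [-5, 8] satisfying this is 2.

planting_density = 2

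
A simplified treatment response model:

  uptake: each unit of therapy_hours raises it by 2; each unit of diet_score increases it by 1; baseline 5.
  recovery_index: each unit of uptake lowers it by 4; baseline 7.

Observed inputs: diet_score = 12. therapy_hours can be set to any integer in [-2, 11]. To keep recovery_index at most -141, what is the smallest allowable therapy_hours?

therapy_hours = 10

Substituting into the uptake equation gives uptake = 2*therapy_hours + 17.
This gives recovery_index = -8*therapy_hours - 61.
Require -8*therapy_hours - 61 ≤ -141, so therapy_hours ≥ 10.
The smallest integer in [-2, 11] satisfying this is 10.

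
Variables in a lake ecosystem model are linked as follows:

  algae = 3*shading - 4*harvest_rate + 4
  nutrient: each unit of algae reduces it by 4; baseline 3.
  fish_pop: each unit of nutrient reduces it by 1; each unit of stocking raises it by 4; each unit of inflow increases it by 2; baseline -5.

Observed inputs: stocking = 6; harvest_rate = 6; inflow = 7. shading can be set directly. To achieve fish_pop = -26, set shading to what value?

Substituting into the algae equation gives algae = 3*shading - 20.
Substituting into the nutrient equation gives nutrient = -12*shading + 83.
fish_pop becomes 12*shading - 50.
Solve 12*shading - 50 = -26: shading = (-26 + 50) / 12 = 2.

shading = 2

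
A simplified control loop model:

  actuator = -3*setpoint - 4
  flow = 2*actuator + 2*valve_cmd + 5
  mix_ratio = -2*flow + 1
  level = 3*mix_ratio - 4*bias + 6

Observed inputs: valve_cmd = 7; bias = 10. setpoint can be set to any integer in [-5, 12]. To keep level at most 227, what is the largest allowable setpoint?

setpoint = 9

Substituting into the flow equation gives flow = -6*setpoint + 11.
Substituting into the mix_ratio equation gives mix_ratio = 12*setpoint - 21.
Substituting into the level equation gives level = 36*setpoint - 97.
Require 36*setpoint - 97 ≤ 227, so setpoint ≤ 9.
The largest integer in [-5, 12] satisfying this is 9.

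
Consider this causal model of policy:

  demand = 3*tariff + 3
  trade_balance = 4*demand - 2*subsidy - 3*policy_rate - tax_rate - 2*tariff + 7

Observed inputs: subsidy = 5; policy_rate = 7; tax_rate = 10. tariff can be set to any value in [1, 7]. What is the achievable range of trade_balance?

-12 to 48

Substituting into the trade_balance equation gives trade_balance = 10*tariff - 22.
Linear in tariff, so extremes are at the endpoints: tariff = 1 gives trade_balance = -12; tariff = 7 gives trade_balance = 48.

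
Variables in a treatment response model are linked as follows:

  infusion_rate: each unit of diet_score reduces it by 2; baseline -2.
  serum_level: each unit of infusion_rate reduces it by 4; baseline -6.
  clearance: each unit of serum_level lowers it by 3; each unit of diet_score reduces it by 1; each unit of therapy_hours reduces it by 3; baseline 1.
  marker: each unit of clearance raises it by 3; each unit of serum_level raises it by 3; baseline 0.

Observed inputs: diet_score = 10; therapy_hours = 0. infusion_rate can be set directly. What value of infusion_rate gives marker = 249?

infusion_rate = 10

Intervening on infusion_rate fixes its value directly, overriding its dependence on diet_score.
Substituting into the clearance equation gives clearance = 12*infusion_rate + 9.
So marker = 24*infusion_rate + 9.
Solve 24*infusion_rate + 9 = 249: infusion_rate = (249 - 9) / 24 = 10.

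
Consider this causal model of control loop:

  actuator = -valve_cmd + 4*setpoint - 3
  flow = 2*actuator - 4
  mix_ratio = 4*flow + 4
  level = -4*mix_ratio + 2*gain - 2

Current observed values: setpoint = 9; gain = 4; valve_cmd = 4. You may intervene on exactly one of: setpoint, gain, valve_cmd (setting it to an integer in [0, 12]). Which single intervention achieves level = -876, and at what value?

Intervening on setpoint: level = -128*setpoint + 278. Reaching -876 requires setpoint = 577/64, not an integer.
Intervening on gain: with other inputs at their observed values, level = 2*gain - 882. Solving for -876 gives gain = 3, within [0, 12].
Intervening on valve_cmd: level = 32*valve_cmd - 1002. Reaching -876 requires valve_cmd = 63/16, not an integer.

set gain = 3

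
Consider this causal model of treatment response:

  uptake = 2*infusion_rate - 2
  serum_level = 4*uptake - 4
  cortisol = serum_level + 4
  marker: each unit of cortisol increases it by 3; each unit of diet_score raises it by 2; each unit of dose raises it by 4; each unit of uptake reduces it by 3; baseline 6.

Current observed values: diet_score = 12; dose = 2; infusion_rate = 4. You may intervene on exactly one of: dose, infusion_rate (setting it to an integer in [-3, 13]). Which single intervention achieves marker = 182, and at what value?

Intervening on dose: marker = 4*dose + 84. Reaching 182 requires dose = 49/2, not an integer.
Intervening on infusion_rate: with other inputs at their observed values, marker = 18*infusion_rate + 20. Solving for 182 gives infusion_rate = 9, within [-3, 13].

set infusion_rate = 9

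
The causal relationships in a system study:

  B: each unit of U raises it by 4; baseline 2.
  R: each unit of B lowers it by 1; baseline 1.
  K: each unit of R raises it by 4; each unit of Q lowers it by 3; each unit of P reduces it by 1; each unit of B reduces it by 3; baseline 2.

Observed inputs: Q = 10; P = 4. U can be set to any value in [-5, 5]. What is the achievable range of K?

Substituting into the R equation gives R = -4*U - 1.
Substituting into the K equation gives K = -28*U - 42.
Linear in U, so extremes are at the endpoints: U = -5 gives K = 98; U = 5 gives K = -182.

-182 to 98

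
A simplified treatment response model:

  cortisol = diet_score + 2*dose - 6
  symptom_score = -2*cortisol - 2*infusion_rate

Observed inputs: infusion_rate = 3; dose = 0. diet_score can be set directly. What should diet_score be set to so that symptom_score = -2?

Substituting into the cortisol equation gives cortisol = diet_score - 6.
Substituting into the symptom_score equation gives symptom_score = -2*diet_score + 6.
Solve -2*diet_score + 6 = -2: diet_score = (-2 - 6) / -2 = 4.

diet_score = 4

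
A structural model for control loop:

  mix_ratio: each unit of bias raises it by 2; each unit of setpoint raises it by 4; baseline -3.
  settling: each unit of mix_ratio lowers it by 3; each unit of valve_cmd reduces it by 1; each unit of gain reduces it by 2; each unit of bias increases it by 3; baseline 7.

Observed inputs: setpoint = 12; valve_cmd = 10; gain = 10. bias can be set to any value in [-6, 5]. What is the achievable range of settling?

Substituting into the mix_ratio equation gives mix_ratio = 2*bias + 45.
settling becomes -3*bias - 158.
Linear in bias, so extremes are at the endpoints: bias = -6 gives settling = -140; bias = 5 gives settling = -173.

-173 to -140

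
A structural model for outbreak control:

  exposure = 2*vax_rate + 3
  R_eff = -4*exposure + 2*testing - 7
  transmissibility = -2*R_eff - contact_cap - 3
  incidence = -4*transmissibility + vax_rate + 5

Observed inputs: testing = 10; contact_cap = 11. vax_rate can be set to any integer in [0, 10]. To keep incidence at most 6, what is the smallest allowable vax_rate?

Substituting into the R_eff equation gives R_eff = -8*vax_rate + 1.
So transmissibility = 16*vax_rate - 16.
Substituting into the incidence equation gives incidence = -63*vax_rate + 69.
Require -63*vax_rate + 69 ≤ 6, so vax_rate ≥ 1.
The smallest integer in [0, 10] satisfying this is 1.

vax_rate = 1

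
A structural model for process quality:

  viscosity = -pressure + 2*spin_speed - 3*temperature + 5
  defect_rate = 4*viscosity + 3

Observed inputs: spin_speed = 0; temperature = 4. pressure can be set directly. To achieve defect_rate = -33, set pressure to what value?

Substituting into the viscosity equation gives viscosity = -pressure - 7.
defect_rate becomes -4*pressure - 25.
Solve -4*pressure - 25 = -33: pressure = (-33 + 25) / -4 = 2.

pressure = 2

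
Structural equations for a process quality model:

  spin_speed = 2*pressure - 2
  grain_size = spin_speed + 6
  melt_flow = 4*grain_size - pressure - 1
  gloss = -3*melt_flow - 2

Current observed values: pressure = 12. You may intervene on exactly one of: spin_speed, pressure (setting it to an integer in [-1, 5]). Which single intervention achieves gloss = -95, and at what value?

Intervening on spin_speed: with other inputs at their observed values, gloss = -12*spin_speed - 35. Solving for -95 gives spin_speed = 5, within [-1, 5].
Intervening on pressure: gloss = -21*pressure - 47. Reaching -95 requires pressure = 16/7, not an integer.

set spin_speed = 5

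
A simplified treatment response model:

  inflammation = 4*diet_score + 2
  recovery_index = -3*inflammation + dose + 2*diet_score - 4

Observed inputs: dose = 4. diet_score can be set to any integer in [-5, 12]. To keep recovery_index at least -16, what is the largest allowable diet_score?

Substituting into the recovery_index equation gives recovery_index = -10*diet_score - 6.
Require -10*diet_score - 6 ≥ -16, so diet_score ≤ 1.
The largest integer in [-5, 12] satisfying this is 1.

diet_score = 1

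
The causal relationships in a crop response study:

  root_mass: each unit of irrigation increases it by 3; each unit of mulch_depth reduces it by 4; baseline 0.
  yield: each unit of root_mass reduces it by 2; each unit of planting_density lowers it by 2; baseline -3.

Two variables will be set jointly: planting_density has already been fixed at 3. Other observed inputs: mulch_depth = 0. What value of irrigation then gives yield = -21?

With planting_density held at 3:
Substituting into the root_mass equation gives root_mass = 3*irrigation.
Substituting into the yield equation gives yield = -6*irrigation - 9.
Solve -6*irrigation - 9 = -21: irrigation = (-21 + 9) / -6 = 2.

irrigation = 2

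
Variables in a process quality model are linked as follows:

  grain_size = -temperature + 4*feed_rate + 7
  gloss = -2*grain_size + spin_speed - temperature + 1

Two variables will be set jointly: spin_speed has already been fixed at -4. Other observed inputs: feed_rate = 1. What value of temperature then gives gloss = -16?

With spin_speed held at -4:
Substituting into the grain_size equation gives grain_size = -temperature + 11.
This gives gloss = temperature - 25.
Solve temperature - 25 = -16: temperature = (-16 + 25) / 1 = 9.

temperature = 9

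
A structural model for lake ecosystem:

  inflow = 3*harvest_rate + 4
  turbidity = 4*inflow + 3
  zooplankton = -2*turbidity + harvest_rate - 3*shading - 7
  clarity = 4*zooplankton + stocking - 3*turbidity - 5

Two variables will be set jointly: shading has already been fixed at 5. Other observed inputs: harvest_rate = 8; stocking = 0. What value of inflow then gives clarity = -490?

With shading held at 5:
Intervening on inflow fixes its value directly, overriding its dependence on harvest_rate.
Substituting into the zooplankton equation gives zooplankton = -8*inflow - 20.
Substituting into the clarity equation gives clarity = -44*inflow - 94.
Solve -44*inflow - 94 = -490: inflow = (-490 + 94) / -44 = 9.

inflow = 9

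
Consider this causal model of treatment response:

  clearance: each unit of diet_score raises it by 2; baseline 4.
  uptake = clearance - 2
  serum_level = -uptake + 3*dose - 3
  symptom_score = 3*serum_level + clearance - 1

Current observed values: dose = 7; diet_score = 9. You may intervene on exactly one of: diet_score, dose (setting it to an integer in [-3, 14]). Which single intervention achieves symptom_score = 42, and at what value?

set dose = 10

Intervening on diet_score: symptom_score = -4*diet_score + 51. Reaching 42 requires diet_score = 9/4, not an integer.
Intervening on dose: with other inputs at their observed values, symptom_score = 9*dose - 48. Solving for 42 gives dose = 10, within [-3, 14].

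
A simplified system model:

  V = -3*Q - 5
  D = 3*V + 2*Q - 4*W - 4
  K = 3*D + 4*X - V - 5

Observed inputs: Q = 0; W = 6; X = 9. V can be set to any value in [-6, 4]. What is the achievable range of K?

-101 to -21

Intervening on V fixes its value directly, overriding its dependence on Q.
Substituting into the D equation gives D = 3*V - 28.
K becomes 8*V - 53.
Linear in V, so extremes are at the endpoints: V = -6 gives K = -101; V = 4 gives K = -21.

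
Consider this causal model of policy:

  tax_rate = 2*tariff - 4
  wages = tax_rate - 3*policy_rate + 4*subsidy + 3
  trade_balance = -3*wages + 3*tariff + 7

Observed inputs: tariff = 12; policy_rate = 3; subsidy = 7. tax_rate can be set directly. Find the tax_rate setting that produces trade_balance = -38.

tax_rate = 5

Intervening on tax_rate fixes its value directly, overriding its dependence on tariff.
Substituting into the wages equation gives wages = tax_rate + 22.
Substituting into the trade_balance equation gives trade_balance = -3*tax_rate - 23.
Solve -3*tax_rate - 23 = -38: tax_rate = (-38 + 23) / -3 = 5.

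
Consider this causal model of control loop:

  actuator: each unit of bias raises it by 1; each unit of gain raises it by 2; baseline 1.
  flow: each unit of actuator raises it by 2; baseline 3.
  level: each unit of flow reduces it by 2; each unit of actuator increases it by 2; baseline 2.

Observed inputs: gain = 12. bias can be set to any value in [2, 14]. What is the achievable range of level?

Substituting into the actuator equation gives actuator = bias + 25.
So flow = 2*bias + 53.
Substituting into the level equation gives level = -2*bias - 54.
Linear in bias, so extremes are at the endpoints: bias = 2 gives level = -58; bias = 14 gives level = -82.

-82 to -58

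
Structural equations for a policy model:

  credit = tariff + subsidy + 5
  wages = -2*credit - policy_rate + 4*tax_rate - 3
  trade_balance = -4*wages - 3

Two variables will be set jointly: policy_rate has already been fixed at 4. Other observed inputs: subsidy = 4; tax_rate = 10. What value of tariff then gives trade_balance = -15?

tariff = 6

With policy_rate held at 4:
Substituting into the credit equation gives credit = tariff + 9.
Substituting into the wages equation gives wages = -2*tariff + 15.
Substituting into the trade_balance equation gives trade_balance = 8*tariff - 63.
Solve 8*tariff - 63 = -15: tariff = (-15 + 63) / 8 = 6.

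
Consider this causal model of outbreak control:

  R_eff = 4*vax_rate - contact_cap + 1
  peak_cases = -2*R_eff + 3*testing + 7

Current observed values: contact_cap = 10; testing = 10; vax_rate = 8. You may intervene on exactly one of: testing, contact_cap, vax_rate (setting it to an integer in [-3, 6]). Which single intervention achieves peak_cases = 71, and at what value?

set vax_rate = -2

Intervening on testing: peak_cases = 3*testing - 39. Reaching 71 requires testing = 110/3, not an integer.
Intervening on contact_cap: peak_cases = 2*contact_cap - 29. Reaching 71 requires contact_cap = 50, outside [-3, 6].
Intervening on vax_rate: with other inputs at their observed values, peak_cases = -8*vax_rate + 55. Solving for 71 gives vax_rate = -2, within [-3, 6].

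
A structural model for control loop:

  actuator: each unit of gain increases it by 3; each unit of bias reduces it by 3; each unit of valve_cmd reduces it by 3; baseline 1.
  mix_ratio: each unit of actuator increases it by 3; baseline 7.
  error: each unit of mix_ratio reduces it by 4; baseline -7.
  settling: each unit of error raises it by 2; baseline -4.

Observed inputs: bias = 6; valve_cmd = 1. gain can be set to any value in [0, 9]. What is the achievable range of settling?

-242 to 406

Substituting into the actuator equation gives actuator = 3*gain - 20.
mix_ratio becomes 9*gain - 53.
This gives error = -36*gain + 205.
Substituting into the settling equation gives settling = -72*gain + 406.
Linear in gain, so extremes are at the endpoints: gain = 0 gives settling = 406; gain = 9 gives settling = -242.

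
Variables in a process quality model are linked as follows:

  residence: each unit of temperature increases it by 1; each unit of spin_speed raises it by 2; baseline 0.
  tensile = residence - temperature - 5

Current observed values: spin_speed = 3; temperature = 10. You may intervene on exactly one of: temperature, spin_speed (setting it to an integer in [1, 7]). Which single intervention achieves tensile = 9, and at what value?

set spin_speed = 7

Intervening on temperature: the paths from temperature to tensile cancel (net effect zero), leaving tensile = 1; 9 is unreachable this way.
Intervening on spin_speed: with other inputs at their observed values, tensile = 2*spin_speed - 5. Solving for 9 gives spin_speed = 7, within [1, 7].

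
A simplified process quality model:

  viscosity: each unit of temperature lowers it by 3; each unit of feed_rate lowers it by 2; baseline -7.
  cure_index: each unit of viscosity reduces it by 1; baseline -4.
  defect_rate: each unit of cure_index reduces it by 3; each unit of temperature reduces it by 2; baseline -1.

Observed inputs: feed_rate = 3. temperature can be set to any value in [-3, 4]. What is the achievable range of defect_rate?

-72 to 5

Substituting into the viscosity equation gives viscosity = -3*temperature - 13.
Substituting into the cure_index equation gives cure_index = 3*temperature + 9.
So defect_rate = -11*temperature - 28.
Linear in temperature, so extremes are at the endpoints: temperature = -3 gives defect_rate = 5; temperature = 4 gives defect_rate = -72.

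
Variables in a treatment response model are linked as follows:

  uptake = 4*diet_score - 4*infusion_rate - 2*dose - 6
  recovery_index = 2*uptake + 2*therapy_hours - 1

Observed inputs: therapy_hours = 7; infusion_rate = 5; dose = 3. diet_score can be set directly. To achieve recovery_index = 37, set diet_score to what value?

Substituting into the uptake equation gives uptake = 4*diet_score - 32.
Substituting into the recovery_index equation gives recovery_index = 8*diet_score - 51.
Solve 8*diet_score - 51 = 37: diet_score = (37 + 51) / 8 = 11.

diet_score = 11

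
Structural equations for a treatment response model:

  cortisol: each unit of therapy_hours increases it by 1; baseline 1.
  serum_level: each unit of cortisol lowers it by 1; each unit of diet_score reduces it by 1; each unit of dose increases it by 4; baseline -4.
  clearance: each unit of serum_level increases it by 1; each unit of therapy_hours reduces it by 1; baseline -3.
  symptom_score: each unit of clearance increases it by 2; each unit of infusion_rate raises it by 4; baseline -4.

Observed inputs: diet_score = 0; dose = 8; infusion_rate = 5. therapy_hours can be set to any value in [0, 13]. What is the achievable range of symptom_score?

12 to 64

Substituting into the serum_level equation gives serum_level = -therapy_hours + 27.
Substituting into the clearance equation gives clearance = -2*therapy_hours + 24.
symptom_score becomes -4*therapy_hours + 64.
Linear in therapy_hours, so extremes are at the endpoints: therapy_hours = 0 gives symptom_score = 64; therapy_hours = 13 gives symptom_score = 12.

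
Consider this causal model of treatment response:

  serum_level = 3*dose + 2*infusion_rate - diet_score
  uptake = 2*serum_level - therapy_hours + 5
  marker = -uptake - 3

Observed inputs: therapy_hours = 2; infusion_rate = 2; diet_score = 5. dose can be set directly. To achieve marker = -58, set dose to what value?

Substituting into the serum_level equation gives serum_level = 3*dose - 1.
This gives uptake = 6*dose + 1.
Substituting into the marker equation gives marker = -6*dose - 4.
Solve -6*dose - 4 = -58: dose = (-58 + 4) / -6 = 9.

dose = 9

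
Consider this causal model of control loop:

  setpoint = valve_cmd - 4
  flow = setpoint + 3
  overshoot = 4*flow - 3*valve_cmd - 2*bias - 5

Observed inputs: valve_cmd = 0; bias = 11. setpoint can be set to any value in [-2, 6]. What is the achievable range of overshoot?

Intervening on setpoint fixes its value directly, overriding its dependence on valve_cmd.
Substituting into the overshoot equation gives overshoot = 4*setpoint - 15.
Linear in setpoint, so extremes are at the endpoints: setpoint = -2 gives overshoot = -23; setpoint = 6 gives overshoot = 9.

-23 to 9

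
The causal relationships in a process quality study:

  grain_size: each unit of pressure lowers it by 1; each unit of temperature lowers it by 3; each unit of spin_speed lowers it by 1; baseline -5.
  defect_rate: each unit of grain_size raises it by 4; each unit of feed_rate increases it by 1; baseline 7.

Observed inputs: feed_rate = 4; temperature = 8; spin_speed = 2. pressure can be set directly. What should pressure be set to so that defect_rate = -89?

pressure = -6

Substituting into the grain_size equation gives grain_size = -pressure - 31.
So defect_rate = -4*pressure - 113.
Solve -4*pressure - 113 = -89: pressure = (-89 + 113) / -4 = -6.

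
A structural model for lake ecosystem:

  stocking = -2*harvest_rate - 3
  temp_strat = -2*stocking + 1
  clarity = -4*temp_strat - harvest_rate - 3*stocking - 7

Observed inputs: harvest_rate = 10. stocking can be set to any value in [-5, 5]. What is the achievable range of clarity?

Intervening on stocking fixes its value directly, overriding its dependence on harvest_rate.
Substituting into the clarity equation gives clarity = 5*stocking - 21.
Linear in stocking, so extremes are at the endpoints: stocking = -5 gives clarity = -46; stocking = 5 gives clarity = 4.

-46 to 4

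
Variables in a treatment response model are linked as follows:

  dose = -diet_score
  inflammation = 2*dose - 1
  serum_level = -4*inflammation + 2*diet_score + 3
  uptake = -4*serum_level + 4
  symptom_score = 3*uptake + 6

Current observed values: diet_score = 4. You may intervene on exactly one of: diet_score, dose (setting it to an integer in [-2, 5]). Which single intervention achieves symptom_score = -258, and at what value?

set dose = -1

Intervening on diet_score: symptom_score = -120*diet_score - 66. Reaching -258 requires diet_score = 8/5, not an integer.
Intervening on dose: with other inputs at their observed values, symptom_score = 96*dose - 162. Solving for -258 gives dose = -1, within [-2, 5].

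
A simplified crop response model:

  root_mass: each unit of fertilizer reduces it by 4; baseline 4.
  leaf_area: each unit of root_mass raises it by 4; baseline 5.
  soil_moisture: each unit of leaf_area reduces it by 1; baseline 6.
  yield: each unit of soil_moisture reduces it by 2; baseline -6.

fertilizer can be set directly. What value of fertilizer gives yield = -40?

fertilizer = 2

Substituting into the leaf_area equation gives leaf_area = -16*fertilizer + 21.
So soil_moisture = 16*fertilizer - 15.
This gives yield = -32*fertilizer + 24.
Solve -32*fertilizer + 24 = -40: fertilizer = (-40 - 24) / -32 = 2.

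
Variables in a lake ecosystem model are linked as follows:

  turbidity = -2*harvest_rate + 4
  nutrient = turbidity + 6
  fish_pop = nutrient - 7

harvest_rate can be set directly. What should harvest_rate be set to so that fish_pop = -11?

Substituting into the nutrient equation gives nutrient = -2*harvest_rate + 10.
Substituting into the fish_pop equation gives fish_pop = -2*harvest_rate + 3.
Solve -2*harvest_rate + 3 = -11: harvest_rate = (-11 - 3) / -2 = 7.

harvest_rate = 7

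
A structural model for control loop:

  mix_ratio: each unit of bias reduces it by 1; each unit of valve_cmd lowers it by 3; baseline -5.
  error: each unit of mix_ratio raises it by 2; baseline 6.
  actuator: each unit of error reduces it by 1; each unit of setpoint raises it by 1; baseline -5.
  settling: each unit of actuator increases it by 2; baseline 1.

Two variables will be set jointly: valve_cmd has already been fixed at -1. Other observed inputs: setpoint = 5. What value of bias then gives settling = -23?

bias = -5

With valve_cmd held at -1:
Substituting into the mix_ratio equation gives mix_ratio = -bias - 2.
So error = -2*bias + 2.
This gives actuator = 2*bias - 2.
Substituting into the settling equation gives settling = 4*bias - 3.
Solve 4*bias - 3 = -23: bias = (-23 + 3) / 4 = -5.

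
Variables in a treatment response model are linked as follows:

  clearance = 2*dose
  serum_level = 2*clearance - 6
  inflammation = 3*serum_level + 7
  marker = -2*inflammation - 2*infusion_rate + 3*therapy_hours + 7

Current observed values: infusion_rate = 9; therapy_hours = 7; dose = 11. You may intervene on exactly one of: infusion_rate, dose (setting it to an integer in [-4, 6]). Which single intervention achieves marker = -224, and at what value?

set infusion_rate = 5

Intervening on infusion_rate: with other inputs at their observed values, marker = -2*infusion_rate - 214. Solving for -224 gives infusion_rate = 5, within [-4, 6].
Intervening on dose: marker = -24*dose + 32. Reaching -224 requires dose = 32/3, not an integer.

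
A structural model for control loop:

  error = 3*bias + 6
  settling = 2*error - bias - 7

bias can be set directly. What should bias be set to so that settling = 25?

Substituting into the settling equation gives settling = 5*bias + 5.
Solve 5*bias + 5 = 25: bias = (25 - 5) / 5 = 4.

bias = 4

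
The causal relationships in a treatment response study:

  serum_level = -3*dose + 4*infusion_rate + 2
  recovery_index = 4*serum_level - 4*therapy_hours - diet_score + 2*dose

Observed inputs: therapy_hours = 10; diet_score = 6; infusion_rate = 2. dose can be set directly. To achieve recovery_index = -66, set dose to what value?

dose = 6

Substituting into the serum_level equation gives serum_level = -3*dose + 10.
So recovery_index = -10*dose - 6.
Solve -10*dose - 6 = -66: dose = (-66 + 6) / -10 = 6.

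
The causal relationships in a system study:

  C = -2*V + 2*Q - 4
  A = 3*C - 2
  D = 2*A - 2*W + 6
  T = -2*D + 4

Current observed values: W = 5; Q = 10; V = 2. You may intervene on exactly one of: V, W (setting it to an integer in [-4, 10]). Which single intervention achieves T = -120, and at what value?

set W = 6

Intervening on V: T = 24*V - 172. Reaching -120 requires V = 13/6, not an integer.
Intervening on W: with other inputs at their observed values, T = 4*W - 144. Solving for -120 gives W = 6, within [-4, 10].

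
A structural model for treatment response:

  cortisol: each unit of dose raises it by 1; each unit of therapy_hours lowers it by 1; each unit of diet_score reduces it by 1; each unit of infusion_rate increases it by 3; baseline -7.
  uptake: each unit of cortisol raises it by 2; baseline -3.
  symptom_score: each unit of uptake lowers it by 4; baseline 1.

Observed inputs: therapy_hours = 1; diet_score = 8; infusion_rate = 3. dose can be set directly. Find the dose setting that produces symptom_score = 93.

Substituting into the cortisol equation gives cortisol = dose - 7.
Substituting into the uptake equation gives uptake = 2*dose - 17.
Substituting into the symptom_score equation gives symptom_score = -8*dose + 69.
Solve -8*dose + 69 = 93: dose = (93 - 69) / -8 = -3.

dose = -3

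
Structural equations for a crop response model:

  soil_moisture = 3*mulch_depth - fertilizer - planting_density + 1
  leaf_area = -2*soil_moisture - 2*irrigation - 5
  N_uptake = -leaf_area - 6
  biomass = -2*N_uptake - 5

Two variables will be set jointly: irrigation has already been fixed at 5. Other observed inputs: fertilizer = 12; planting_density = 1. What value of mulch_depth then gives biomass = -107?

mulch_depth = 11

With irrigation held at 5:
Substituting into the soil_moisture equation gives soil_moisture = 3*mulch_depth - 12.
Substituting into the leaf_area equation gives leaf_area = -6*mulch_depth + 9.
N_uptake becomes 6*mulch_depth - 15.
This gives biomass = -12*mulch_depth + 25.
Solve -12*mulch_depth + 25 = -107: mulch_depth = (-107 - 25) / -12 = 11.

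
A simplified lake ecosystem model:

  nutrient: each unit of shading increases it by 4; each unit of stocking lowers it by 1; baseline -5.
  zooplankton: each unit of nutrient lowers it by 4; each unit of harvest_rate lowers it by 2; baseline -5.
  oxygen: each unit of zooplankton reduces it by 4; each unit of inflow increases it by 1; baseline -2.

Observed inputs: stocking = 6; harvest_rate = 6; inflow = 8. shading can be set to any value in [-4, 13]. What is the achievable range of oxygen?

Substituting into the nutrient equation gives nutrient = 4*shading - 11.
Substituting into the zooplankton equation gives zooplankton = -16*shading + 27.
Substituting into the oxygen equation gives oxygen = 64*shading - 102.
Linear in shading, so extremes are at the endpoints: shading = -4 gives oxygen = -358; shading = 13 gives oxygen = 730.

-358 to 730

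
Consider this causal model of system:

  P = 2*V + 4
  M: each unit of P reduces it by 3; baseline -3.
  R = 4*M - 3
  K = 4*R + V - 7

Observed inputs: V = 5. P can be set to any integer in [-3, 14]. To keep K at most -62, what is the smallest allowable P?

Intervening on P fixes its value directly, overriding its dependence on V.
Substituting into the R equation gives R = -12*P - 15.
This gives K = -48*P - 62.
Require -48*P - 62 ≤ -62, so P ≥ 0.
The smallest integer in [-3, 14] satisfying this is 0.

P = 0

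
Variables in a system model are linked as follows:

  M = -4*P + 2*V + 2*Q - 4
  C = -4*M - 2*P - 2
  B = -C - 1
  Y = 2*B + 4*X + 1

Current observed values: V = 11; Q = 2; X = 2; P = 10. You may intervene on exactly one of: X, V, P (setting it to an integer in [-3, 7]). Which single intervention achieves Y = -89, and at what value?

Intervening on X: with other inputs at their observed values, Y = 4*X - 101. Solving for -89 gives X = 3, within [-3, 7].
Intervening on V: Y = 16*V - 269. Reaching -89 requires V = 45/4, not an integer.
Intervening on P: Y = -28*P + 187. Reaching -89 requires P = 69/7, not an integer.

set X = 3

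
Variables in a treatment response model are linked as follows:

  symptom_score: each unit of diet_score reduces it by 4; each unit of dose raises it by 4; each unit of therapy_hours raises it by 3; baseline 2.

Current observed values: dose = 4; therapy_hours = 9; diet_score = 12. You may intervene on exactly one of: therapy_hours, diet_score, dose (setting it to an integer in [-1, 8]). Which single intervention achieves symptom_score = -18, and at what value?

Intervening on therapy_hours: with other inputs at their observed values, symptom_score = 3*therapy_hours - 30. Solving for -18 gives therapy_hours = 4, within [-1, 8].
Intervening on diet_score: symptom_score = -4*diet_score + 45. Reaching -18 requires diet_score = 63/4, not an integer.
Intervening on dose: symptom_score = 4*dose - 19. Reaching -18 requires dose = 1/4, not an integer.

set therapy_hours = 4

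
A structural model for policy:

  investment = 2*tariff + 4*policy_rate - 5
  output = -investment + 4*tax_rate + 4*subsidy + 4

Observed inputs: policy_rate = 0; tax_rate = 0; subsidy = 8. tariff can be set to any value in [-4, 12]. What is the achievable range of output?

Substituting into the investment equation gives investment = 2*tariff - 5.
So output = -2*tariff + 41.
Linear in tariff, so extremes are at the endpoints: tariff = -4 gives output = 49; tariff = 12 gives output = 17.

17 to 49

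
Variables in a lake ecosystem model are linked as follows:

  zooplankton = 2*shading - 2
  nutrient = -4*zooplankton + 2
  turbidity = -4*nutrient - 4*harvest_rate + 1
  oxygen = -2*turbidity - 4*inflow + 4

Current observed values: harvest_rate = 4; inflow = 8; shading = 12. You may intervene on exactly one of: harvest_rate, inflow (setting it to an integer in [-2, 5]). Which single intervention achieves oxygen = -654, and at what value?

Intervening on harvest_rate: oxygen = 8*harvest_rate - 718. Reaching -654 requires harvest_rate = 8, outside [-2, 5].
Intervening on inflow: with other inputs at their observed values, oxygen = -4*inflow - 654. Solving for -654 gives inflow = 0, within [-2, 5].

set inflow = 0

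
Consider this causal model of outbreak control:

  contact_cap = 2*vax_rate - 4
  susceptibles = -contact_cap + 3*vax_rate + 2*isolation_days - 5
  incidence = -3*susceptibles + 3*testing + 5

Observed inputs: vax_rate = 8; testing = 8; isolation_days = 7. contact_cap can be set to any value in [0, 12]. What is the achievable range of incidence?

-70 to -34

Intervening on contact_cap fixes its value directly, overriding its dependence on vax_rate.
Substituting into the susceptibles equation gives susceptibles = -contact_cap + 33.
incidence becomes 3*contact_cap - 70.
Linear in contact_cap, so extremes are at the endpoints: contact_cap = 0 gives incidence = -70; contact_cap = 12 gives incidence = -34.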